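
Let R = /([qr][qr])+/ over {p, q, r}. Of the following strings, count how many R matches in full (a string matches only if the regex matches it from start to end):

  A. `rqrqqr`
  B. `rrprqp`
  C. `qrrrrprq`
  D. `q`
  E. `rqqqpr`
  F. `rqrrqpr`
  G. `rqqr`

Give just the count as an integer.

2

A → match
B → no match
C → no match
D → no match
E → no match
F → no match
G → match
Total matched: 2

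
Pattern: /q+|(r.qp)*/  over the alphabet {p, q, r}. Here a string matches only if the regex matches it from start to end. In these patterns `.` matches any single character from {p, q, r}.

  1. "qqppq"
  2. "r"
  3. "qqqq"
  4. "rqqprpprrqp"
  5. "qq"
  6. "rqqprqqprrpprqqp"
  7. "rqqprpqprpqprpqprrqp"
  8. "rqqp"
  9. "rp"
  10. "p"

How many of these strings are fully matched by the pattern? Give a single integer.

4

1 → no match
2 → no match
3 → match
4 → no match
5 → match
6 → no match
7 → match
8 → match
9 → no match
10 → no match
Total matched: 4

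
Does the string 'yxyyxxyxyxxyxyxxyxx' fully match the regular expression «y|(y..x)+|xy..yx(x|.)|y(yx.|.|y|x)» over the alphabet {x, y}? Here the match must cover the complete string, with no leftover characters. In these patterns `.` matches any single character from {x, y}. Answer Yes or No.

No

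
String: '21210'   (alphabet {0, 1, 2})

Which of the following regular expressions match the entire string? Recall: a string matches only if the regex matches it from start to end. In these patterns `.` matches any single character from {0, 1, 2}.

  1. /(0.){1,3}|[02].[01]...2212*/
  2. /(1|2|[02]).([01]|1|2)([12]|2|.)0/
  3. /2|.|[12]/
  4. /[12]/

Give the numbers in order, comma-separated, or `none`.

1 → no match
2 → match
3 → no match
4 → no match

2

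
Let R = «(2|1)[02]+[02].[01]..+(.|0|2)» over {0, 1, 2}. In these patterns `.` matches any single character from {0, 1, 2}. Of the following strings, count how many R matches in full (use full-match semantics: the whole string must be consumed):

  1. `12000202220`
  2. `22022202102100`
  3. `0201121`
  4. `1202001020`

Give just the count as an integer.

1. `12000202220` → match
2 → match
3. `0201121` → no match
4. `1202001020` → match
Total matched: 3

3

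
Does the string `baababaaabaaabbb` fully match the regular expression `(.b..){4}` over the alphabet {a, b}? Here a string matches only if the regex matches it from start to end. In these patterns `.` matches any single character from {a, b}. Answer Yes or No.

No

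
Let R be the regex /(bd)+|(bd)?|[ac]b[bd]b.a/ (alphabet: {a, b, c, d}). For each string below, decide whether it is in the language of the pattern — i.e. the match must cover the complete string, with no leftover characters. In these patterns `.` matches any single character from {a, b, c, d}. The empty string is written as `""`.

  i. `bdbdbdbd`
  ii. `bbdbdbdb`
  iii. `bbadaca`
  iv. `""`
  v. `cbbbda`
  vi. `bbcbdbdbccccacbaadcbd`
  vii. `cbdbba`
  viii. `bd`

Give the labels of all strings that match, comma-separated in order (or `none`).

i. `bdbdbdbd` → match
ii. `bbdbdbdb` → no match
iii. `bbadaca` → no match
iv. `""` → match
v. `cbbbda` → match
vi → no match
vii. `cbdbba` → match
viii. `bd` → match

i, iv, v, vii, viii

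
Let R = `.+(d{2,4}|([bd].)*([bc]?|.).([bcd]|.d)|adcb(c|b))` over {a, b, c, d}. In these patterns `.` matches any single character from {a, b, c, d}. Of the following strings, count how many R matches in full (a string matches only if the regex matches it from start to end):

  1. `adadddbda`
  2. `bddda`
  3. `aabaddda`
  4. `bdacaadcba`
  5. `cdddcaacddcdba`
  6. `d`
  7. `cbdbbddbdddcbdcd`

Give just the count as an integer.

1 → no match
2 → no match
3 → no match
4 → no match
5 → no match
6 → no match
7 → match
Total matched: 1

1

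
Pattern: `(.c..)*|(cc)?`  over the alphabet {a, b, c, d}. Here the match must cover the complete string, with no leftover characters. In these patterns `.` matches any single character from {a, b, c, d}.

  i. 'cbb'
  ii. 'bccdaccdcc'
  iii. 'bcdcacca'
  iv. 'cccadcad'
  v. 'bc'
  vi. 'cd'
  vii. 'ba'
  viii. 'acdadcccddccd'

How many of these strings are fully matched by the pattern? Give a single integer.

i → no match
ii → no match
iii → match
iv → match
v → no match
vi → no match
vii → no match
viii → no match
Total matched: 2

2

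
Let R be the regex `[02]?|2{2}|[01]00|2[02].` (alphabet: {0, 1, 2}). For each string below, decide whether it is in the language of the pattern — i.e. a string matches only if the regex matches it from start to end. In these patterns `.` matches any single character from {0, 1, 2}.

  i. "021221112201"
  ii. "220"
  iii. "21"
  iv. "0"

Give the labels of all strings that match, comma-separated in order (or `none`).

i → no match
ii → match
iii → no match
iv → match

ii, iv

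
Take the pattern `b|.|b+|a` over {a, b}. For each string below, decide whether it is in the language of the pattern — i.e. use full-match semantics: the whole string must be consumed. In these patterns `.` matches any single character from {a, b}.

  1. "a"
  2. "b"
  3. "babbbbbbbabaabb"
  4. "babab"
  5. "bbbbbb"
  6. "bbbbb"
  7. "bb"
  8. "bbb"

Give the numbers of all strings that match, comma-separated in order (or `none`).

1 → match
2 → match
3 → no match
4 → no match
5 → match
6 → match
7 → match
8 → match

1, 2, 5, 6, 7, 8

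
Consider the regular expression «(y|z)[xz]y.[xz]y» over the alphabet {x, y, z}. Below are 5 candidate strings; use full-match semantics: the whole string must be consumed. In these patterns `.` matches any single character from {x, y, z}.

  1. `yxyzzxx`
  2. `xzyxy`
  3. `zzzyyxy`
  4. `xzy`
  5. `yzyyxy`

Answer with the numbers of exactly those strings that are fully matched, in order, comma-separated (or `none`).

1 → no match — must end with `y`
2 → no match
3 → no match
4 → no match
5 → match

5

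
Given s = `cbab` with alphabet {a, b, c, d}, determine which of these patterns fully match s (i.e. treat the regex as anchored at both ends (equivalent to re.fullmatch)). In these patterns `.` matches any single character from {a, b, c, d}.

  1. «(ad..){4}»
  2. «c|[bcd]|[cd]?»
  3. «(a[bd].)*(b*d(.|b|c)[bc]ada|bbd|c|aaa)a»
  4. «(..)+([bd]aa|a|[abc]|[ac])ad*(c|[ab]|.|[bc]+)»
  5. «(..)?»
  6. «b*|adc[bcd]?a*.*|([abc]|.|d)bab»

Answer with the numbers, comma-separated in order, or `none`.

6

1 → no match — must start with `ad`
2 → no match
3 → no match — must end with `a`
4 → no match
5 → no match
6 → match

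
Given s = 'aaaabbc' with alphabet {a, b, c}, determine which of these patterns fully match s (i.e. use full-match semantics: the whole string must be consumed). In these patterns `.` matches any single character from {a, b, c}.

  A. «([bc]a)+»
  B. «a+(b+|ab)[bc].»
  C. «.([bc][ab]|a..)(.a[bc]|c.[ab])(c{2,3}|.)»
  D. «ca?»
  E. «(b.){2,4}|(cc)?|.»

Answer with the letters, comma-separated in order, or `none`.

A → no match — must end with 'a'
B → match
C → no match
D → no match — must start with 'c'
E → no match

B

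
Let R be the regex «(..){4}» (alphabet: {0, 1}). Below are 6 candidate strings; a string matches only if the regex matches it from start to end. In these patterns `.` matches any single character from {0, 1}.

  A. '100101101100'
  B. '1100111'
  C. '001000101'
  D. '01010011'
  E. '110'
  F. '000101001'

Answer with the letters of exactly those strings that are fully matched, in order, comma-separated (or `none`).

A → no match
B → no match
C → no match
D → match
E → no match
F → no match

D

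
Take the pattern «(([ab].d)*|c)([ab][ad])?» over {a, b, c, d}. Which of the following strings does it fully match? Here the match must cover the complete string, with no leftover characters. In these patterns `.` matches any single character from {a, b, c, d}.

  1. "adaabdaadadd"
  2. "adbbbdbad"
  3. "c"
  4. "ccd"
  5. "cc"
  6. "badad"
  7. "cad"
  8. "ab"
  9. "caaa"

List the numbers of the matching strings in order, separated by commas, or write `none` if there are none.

3, 6, 7

1. "adaabdaadadd" → no match
2. "adbbbdbad" → no match
3. "c" → match
4. "ccd" → no match
5. "cc" → no match
6. "badad" → match
7. "cad" → match
8. "ab" → no match
9. "caaa" → no match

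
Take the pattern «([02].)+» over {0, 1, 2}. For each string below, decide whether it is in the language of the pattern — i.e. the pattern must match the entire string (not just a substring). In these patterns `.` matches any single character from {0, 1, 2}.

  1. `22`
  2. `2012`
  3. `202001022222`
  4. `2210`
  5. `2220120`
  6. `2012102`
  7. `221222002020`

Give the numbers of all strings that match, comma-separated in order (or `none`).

1, 3

1 → match
2 → no match
3 → match
4 → no match
5 → no match
6 → no match
7 → no match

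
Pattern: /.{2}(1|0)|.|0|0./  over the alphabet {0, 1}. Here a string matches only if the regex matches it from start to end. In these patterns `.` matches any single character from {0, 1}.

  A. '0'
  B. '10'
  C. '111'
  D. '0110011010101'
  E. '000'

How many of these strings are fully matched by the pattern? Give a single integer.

A. '0' → match
B. '10' → no match
C. '111' → match
D → no match
E. '000' → match
Total matched: 3

3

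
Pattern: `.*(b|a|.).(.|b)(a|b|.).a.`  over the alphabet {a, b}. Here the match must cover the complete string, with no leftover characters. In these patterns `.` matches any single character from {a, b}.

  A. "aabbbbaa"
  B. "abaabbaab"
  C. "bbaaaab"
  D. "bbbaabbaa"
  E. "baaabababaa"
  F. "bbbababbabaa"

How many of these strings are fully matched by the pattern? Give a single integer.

A → match
B → match
C → match
D → match
E → match
F → match
Total matched: 6

6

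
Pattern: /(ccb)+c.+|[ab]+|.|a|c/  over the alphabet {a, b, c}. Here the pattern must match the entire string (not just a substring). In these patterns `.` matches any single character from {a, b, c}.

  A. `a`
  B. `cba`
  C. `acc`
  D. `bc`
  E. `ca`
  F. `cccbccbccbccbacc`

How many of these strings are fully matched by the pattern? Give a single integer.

A → match
B → no match
C → no match
D → no match
E → no match
F → no match
Total matched: 1

1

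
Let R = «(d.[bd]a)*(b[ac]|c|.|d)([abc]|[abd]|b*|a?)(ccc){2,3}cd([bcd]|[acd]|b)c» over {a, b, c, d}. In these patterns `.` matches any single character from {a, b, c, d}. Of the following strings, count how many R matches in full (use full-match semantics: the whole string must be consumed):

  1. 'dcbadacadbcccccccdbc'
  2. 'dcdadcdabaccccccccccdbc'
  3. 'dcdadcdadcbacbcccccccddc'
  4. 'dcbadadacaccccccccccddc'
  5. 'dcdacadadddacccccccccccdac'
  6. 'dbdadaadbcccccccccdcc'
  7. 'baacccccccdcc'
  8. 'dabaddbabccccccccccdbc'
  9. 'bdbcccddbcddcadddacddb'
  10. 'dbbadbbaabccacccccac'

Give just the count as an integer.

1 → no match
2 → match
3 → match
4 → match
5 → no match
6 → no match
7 → match
8 → match
9 → no match — must end with 'c'
10 → no match
Total matched: 5

5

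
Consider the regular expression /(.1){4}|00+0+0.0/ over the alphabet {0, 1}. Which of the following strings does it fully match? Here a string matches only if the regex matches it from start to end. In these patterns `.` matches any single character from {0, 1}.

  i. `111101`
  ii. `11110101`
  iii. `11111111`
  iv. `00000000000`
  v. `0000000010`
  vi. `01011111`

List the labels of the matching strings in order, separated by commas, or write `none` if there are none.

ii, iii, iv, v, vi

i. `111101` → no match
ii. `11110101` → match
iii. `11111111` → match
iv. `00000000000` → match
v. `0000000010` → match
vi. `01011111` → match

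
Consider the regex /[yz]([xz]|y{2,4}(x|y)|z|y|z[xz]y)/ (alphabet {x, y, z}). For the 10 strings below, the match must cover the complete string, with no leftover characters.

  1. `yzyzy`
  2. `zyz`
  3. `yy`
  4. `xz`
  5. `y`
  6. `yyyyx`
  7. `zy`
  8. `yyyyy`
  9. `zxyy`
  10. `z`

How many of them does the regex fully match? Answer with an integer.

1 → no match
2 → no match
3 → match
4 → no match
5 → no match
6 → match
7 → match
8 → match
9 → no match
10 → no match
Total matched: 4

4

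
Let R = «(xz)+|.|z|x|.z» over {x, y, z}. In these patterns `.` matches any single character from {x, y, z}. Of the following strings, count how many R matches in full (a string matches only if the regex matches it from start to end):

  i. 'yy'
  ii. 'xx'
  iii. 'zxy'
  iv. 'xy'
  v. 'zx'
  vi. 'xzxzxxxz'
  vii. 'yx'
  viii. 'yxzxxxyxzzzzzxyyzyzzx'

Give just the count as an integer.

0

i → no match
ii → no match
iii → no match
iv → no match
v → no match
vi → no match
vii → no match
viii → no match
Total matched: 0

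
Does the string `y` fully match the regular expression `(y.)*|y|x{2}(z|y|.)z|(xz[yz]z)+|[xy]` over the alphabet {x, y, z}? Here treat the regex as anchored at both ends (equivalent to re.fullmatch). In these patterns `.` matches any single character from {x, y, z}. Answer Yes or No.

Yes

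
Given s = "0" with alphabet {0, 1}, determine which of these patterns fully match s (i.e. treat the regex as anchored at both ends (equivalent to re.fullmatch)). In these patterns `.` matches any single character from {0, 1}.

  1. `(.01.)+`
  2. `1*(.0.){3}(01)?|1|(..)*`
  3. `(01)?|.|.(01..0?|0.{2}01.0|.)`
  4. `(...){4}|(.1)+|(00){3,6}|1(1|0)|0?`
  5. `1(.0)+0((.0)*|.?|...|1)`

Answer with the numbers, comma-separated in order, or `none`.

1 → no match
2 → no match
3 → match
4 → match
5 → no match — must start with "1"

3, 4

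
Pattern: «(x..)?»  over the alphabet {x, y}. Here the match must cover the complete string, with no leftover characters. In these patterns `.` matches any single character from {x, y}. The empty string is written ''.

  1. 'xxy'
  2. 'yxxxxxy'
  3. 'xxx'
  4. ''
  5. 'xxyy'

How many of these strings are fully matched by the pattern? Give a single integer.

1 → match
2 → no match
3 → match
4 → match
5 → no match
Total matched: 3

3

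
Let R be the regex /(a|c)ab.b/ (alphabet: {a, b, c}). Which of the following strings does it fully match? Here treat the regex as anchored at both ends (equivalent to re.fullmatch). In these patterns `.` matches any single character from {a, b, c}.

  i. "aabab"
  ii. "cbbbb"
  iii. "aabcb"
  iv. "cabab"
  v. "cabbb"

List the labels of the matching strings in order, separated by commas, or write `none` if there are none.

i → match
ii → no match
iii → match
iv → match
v → match

i, iii, iv, v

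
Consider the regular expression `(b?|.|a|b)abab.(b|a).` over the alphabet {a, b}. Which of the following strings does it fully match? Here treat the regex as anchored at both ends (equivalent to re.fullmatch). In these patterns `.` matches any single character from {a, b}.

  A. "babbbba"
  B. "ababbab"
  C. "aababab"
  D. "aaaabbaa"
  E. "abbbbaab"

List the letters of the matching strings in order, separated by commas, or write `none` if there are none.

B

A. "babbbba" → no match
B. "ababbab" → match
C. "aababab" → no match
D. "aaaabbaa" → no match
E. "abbbbaab" → no match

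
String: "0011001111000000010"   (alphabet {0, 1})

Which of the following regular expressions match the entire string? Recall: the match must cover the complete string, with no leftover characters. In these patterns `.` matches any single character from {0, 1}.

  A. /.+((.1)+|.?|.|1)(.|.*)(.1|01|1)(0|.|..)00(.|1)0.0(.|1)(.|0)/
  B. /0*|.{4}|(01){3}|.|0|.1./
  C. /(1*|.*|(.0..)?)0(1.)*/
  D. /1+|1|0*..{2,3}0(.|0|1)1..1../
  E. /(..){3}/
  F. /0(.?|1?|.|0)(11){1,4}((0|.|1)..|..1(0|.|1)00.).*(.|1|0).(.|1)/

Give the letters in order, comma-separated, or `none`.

A, C, F

A → match
B → no match
C → match
D → no match
E → no match
F → match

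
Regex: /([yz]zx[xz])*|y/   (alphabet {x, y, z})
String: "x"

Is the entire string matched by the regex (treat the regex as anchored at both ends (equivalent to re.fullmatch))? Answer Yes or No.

No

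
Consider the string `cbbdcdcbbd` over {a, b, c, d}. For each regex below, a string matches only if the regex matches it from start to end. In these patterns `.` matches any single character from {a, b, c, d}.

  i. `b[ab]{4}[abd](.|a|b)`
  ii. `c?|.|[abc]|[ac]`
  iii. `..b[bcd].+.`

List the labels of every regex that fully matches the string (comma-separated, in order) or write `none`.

iii

i → no match — must start with `b`
ii → no match
iii → match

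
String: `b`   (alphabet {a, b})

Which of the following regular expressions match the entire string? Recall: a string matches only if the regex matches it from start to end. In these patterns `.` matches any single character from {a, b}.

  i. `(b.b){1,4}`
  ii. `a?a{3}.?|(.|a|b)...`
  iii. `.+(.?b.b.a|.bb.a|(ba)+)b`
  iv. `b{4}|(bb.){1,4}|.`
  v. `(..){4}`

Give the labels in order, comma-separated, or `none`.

i → no match
ii → no match
iii → no match
iv → match
v → no match

iv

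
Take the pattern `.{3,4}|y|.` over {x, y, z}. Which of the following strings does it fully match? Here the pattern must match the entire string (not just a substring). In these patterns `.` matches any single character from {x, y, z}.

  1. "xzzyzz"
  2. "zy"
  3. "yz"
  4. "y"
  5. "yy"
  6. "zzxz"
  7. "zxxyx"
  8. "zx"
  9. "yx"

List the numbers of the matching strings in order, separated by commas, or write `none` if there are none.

4, 6

1 → no match
2 → no match
3 → no match
4 → match
5 → no match
6 → match
7 → no match
8 → no match
9 → no match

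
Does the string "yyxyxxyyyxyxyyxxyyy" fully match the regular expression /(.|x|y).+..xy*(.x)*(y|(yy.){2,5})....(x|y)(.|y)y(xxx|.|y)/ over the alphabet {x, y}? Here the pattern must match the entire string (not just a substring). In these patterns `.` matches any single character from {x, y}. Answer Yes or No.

Yes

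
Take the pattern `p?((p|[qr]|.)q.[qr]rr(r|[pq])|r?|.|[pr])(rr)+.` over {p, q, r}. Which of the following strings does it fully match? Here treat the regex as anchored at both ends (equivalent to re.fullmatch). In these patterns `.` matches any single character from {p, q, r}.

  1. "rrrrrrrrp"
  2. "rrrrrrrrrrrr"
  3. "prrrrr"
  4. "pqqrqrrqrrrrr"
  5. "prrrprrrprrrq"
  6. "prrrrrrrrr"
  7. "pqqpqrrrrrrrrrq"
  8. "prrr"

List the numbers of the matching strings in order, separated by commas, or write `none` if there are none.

1, 2, 3, 4, 6, 7, 8

1 → match
2 → match
3 → match
4 → match
5 → no match
6 → match
7 → match
8 → match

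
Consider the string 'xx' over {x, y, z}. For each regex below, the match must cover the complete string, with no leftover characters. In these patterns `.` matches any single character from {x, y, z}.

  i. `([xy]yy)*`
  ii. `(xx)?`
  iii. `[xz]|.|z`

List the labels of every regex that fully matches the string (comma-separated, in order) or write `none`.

i → no match
ii → match
iii → no match

ii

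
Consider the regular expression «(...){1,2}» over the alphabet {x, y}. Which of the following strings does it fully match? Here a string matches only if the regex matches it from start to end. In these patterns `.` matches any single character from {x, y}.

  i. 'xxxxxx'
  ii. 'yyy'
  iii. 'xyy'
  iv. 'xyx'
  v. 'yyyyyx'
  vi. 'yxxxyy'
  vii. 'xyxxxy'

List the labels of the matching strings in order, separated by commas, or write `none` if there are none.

i, ii, iii, iv, v, vi, vii

i → match
ii → match
iii → match
iv → match
v → match
vi → match
vii → match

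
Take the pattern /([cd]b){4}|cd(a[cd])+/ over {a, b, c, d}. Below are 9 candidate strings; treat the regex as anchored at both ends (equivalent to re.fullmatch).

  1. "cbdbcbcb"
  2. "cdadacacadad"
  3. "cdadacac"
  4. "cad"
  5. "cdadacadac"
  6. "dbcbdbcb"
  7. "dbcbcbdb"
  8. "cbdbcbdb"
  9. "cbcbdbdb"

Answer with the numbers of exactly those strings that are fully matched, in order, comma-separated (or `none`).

1, 2, 3, 5, 6, 7, 8, 9

1. "cbdbcbcb" → match
2. "cdadacacadad" → match
3. "cdadacac" → match
4. "cad" → no match
5. "cdadacadac" → match
6. "dbcbdbcb" → match
7. "dbcbcbdb" → match
8. "cbdbcbdb" → match
9. "cbcbdbdb" → match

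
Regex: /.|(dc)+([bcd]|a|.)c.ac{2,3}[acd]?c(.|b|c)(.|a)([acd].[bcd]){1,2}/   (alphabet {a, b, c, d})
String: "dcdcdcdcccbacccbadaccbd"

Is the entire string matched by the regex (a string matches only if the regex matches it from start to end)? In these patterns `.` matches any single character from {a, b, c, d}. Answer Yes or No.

Yes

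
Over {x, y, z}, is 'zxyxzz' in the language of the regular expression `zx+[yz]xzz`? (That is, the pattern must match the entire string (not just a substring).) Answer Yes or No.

Yes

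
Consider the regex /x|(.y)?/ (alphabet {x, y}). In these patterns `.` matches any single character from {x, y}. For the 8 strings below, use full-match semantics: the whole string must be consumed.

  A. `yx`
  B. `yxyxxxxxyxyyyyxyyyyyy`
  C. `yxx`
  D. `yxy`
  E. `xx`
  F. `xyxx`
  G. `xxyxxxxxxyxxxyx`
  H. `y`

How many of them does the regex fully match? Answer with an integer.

A → no match
B → no match
C → no match
D → no match
E → no match
F → no match
G → no match
H → no match
Total matched: 0

0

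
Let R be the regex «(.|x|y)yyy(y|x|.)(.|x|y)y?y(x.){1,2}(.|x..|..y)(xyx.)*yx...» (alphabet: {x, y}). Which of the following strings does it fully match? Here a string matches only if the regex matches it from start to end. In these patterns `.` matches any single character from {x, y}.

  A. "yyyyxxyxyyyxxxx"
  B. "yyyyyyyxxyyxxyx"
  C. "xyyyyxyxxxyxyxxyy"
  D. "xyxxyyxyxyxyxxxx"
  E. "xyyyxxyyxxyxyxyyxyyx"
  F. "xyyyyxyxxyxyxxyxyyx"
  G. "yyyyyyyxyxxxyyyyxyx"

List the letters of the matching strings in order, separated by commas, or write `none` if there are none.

A → match
B → match
C → match
D → no match
E → match
F → match
G → no match

A, B, C, E, F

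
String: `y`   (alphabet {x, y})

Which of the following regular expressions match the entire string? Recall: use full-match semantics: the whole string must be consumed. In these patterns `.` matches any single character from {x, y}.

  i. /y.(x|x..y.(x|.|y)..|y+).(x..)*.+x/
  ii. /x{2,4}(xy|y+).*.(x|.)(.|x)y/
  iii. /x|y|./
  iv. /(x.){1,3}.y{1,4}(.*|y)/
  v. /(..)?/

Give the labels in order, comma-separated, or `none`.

i → no match — must end with `x`
ii → no match — must start with `x`
iii → match
iv → no match — must start with `x`
v → no match

iii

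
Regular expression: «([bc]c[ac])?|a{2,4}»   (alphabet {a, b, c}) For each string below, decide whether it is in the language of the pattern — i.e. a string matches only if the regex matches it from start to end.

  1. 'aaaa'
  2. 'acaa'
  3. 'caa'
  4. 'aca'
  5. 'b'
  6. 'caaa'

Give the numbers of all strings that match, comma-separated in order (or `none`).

1

1 → match
2 → no match
3 → no match
4 → no match
5 → no match
6 → no match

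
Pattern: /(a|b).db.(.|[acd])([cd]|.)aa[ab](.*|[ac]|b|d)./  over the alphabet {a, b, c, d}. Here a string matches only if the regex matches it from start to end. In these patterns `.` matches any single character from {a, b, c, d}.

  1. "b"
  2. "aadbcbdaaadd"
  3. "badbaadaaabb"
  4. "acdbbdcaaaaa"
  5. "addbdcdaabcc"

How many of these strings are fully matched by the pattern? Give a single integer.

4

1. "b" → no match
2. "aadbcbdaaadd" → match
3. "badbaadaaabb" → match
4. "acdbbdcaaaaa" → match
5. "addbdcdaabcc" → match
Total matched: 4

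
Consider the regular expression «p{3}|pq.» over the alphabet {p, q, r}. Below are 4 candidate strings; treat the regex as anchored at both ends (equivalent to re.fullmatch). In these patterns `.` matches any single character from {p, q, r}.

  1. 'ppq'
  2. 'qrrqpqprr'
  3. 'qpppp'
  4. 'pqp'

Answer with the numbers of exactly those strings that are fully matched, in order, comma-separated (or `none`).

4

1 → no match
2 → no match
3 → no match
4 → match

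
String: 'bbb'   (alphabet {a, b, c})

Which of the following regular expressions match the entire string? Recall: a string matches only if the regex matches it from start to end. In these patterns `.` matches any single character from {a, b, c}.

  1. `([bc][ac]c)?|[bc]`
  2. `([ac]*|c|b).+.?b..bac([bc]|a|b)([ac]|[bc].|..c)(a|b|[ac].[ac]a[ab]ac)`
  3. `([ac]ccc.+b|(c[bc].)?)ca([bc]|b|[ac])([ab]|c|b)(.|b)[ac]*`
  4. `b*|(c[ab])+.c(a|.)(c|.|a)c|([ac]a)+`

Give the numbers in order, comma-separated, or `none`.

4

1 → no match
2 → no match
3 → no match
4 → match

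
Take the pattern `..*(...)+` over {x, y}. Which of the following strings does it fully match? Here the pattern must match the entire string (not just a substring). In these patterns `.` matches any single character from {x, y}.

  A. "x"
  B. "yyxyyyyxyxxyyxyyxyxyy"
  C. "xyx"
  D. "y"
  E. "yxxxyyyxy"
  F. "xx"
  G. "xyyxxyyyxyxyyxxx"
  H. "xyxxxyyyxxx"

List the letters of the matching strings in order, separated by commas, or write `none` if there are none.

B, E, G, H

A → no match
B → match
C → no match
D → no match
E → match
F → no match
G → match
H → match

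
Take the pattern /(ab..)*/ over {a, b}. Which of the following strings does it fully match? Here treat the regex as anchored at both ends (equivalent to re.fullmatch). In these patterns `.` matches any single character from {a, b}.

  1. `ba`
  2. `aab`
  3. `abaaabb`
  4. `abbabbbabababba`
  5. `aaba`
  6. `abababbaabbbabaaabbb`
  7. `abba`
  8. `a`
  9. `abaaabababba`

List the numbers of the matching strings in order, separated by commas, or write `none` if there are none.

6, 7, 9

1 → no match
2 → no match
3 → no match
4 → no match
5 → no match
6 → match
7 → match
8 → no match
9 → match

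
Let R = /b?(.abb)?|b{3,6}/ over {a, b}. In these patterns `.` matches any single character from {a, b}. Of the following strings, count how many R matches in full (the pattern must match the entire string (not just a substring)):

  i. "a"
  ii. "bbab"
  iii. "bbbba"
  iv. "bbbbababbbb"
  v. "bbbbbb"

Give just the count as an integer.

1

i → no match
ii → no match
iii → no match
iv → no match
v → match
Total matched: 1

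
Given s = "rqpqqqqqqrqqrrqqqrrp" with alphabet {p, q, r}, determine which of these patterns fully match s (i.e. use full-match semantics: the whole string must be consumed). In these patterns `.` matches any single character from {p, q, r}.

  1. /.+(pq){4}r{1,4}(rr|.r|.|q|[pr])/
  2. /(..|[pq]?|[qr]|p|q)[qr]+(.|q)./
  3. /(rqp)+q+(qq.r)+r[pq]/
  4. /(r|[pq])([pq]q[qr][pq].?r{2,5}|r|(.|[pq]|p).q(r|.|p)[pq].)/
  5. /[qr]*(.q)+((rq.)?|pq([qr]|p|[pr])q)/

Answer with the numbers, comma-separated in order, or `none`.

1 → no match
2 → no match
3 → match
4 → no match
5 → no match

3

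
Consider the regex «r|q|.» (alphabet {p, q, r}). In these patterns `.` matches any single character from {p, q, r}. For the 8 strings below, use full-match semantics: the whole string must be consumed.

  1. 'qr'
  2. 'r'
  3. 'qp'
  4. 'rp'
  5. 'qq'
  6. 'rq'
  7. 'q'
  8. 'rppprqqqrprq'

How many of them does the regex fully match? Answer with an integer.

2

1 → no match
2 → match
3 → no match
4 → no match
5 → no match
6 → no match
7 → match
8 → no match
Total matched: 2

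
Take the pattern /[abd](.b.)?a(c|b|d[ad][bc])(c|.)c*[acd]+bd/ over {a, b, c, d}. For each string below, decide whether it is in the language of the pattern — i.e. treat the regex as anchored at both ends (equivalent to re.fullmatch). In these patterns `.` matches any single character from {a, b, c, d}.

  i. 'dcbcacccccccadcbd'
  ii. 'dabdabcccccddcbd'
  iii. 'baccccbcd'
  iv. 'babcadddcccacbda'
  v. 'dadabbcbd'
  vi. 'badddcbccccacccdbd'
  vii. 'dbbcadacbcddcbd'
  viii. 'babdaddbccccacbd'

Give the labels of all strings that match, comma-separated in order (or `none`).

i, ii, v, vii, viii

i → match
ii → match
iii. 'baccccbcd' → no match — must end with 'bd'
iv → no match — must end with 'bd'
v. 'dadabbcbd' → match
vi → no match
vii → match
viii → match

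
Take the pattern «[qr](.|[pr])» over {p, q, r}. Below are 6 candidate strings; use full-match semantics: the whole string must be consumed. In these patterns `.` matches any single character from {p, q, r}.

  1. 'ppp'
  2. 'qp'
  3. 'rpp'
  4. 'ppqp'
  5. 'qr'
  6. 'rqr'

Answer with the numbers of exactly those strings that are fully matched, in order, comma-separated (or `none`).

2, 5

1 → no match
2 → match
3 → no match
4 → no match
5 → match
6 → no match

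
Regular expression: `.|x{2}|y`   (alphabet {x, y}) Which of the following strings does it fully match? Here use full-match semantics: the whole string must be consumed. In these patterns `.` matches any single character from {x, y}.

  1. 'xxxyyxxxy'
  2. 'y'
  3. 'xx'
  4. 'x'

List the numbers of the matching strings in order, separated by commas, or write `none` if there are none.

2, 3, 4

1 → no match
2 → match
3 → match
4 → match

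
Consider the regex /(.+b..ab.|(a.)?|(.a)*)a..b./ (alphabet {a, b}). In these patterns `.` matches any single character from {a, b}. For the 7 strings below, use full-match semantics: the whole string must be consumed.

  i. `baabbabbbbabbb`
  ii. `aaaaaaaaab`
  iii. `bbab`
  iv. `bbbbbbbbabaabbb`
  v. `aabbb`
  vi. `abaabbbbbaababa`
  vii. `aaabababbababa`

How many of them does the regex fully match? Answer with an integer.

2

i → no match
ii → no match
iii → no match
iv → no match
v → match
vi → no match
vii → match
Total matched: 2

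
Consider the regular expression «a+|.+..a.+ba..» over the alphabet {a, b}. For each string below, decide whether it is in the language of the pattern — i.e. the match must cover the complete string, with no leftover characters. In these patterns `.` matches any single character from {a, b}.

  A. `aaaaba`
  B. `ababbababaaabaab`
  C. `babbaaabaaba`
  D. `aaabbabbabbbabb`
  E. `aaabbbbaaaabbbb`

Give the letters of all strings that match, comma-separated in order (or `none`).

B, D

A → no match
B → match
C → no match
D → match
E → no match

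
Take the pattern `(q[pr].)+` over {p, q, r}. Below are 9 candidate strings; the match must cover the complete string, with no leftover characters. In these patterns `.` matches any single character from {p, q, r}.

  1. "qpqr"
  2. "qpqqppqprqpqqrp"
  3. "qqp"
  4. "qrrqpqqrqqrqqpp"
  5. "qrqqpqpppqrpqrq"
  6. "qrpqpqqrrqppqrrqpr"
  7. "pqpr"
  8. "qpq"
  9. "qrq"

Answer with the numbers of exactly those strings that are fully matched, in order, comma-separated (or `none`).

2, 4, 6, 8, 9

1 → no match
2 → match
3 → no match
4 → match
5 → no match
6 → match
7 → no match — must start with "q"
8 → match
9 → match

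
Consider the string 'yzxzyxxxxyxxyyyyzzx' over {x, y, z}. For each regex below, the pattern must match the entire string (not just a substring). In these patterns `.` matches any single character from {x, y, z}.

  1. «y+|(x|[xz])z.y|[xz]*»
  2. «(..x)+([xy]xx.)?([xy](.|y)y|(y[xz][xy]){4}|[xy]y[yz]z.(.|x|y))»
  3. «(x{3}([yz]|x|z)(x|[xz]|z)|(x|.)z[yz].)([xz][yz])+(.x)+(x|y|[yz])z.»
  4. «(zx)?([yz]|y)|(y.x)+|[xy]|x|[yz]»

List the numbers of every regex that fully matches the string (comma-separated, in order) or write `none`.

1 → no match
2 → match
3 → no match
4 → no match

2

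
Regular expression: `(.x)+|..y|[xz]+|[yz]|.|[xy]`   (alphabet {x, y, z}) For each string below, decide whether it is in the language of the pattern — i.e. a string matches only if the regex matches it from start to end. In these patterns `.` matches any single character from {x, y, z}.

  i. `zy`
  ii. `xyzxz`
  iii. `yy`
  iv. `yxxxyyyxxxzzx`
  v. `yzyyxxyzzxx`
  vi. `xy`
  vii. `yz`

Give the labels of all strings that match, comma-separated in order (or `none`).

none

i → no match
ii → no match
iii → no match
iv → no match
v → no match
vi → no match
vii → no match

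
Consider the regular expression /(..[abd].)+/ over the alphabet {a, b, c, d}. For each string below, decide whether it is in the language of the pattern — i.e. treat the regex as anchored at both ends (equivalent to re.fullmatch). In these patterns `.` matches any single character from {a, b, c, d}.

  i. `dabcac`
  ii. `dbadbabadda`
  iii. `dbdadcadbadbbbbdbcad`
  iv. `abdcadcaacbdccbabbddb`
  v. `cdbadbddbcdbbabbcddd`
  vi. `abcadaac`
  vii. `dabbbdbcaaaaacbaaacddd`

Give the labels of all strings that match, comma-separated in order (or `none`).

i → no match
ii → no match
iii → match
iv → no match
v → match
vi → no match
vii → no match

iii, v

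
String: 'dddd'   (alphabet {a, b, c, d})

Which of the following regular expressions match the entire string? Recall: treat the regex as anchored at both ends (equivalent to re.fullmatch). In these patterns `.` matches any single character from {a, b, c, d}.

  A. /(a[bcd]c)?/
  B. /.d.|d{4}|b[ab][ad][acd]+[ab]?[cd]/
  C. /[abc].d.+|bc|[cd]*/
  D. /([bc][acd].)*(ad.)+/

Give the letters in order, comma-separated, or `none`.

B, C

A → no match
B → match
C → match
D → no match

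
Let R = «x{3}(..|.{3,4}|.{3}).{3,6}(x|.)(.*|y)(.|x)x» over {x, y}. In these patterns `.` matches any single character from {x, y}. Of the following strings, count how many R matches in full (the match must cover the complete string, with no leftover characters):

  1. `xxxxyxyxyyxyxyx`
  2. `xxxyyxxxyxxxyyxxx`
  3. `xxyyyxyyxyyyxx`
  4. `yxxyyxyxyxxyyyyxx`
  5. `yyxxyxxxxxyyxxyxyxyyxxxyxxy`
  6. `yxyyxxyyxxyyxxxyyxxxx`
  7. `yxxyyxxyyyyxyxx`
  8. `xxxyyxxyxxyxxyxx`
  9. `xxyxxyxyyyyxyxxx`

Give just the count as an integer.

1 → match
2 → match
3 → no match
4 → no match — must start with `x`
5 → no match — must start with `x`
6 → no match — must start with `x`
7 → no match — must start with `x`
8 → match
9 → no match
Total matched: 3

3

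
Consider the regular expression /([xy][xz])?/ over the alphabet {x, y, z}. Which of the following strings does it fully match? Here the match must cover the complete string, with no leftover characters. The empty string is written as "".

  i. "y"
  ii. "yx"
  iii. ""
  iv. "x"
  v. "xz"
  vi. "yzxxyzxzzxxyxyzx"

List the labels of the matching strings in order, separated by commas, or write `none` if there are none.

ii, iii, v

i → no match
ii → match
iii → match
iv → no match
v → match
vi → no match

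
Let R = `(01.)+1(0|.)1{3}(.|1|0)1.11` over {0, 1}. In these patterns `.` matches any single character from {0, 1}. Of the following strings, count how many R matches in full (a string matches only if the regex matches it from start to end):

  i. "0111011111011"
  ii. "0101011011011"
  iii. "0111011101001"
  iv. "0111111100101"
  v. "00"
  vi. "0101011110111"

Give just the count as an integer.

i → match
ii → no match
iii → no match — must end with "11"
iv → no match — must end with "11"
v. "00" → no match — must start with "01"
vi → no match
Total matched: 1

1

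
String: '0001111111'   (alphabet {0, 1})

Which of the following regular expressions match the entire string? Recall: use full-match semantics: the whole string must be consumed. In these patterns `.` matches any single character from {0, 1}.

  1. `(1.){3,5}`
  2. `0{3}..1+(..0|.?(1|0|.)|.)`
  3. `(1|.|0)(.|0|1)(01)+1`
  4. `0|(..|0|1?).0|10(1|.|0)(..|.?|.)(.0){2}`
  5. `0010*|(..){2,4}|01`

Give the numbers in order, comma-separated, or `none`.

2

1 → no match — must start with '1'
2 → match
3 → no match — must end with '011'
4 → no match — must end with '0'
5 → no match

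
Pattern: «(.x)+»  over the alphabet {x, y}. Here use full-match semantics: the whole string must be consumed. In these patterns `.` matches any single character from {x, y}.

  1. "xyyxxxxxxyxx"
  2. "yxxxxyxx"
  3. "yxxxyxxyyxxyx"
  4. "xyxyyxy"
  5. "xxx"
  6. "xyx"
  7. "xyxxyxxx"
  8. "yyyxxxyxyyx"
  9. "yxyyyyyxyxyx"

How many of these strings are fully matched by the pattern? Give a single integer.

0

1 → no match
2 → no match
3 → no match
4 → no match — must end with "x"
5 → no match
6 → no match
7 → no match
8 → no match
9 → no match
Total matched: 0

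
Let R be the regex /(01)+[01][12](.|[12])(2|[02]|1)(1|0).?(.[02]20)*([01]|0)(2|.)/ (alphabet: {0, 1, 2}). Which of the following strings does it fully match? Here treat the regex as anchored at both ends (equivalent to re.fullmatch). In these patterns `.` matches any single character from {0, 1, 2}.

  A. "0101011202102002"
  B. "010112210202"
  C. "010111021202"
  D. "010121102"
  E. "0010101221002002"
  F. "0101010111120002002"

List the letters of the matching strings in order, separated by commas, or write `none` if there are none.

A, B, C, D, F

A → match
B → match
C → match
D → match
E → no match — must start with "01"
F → match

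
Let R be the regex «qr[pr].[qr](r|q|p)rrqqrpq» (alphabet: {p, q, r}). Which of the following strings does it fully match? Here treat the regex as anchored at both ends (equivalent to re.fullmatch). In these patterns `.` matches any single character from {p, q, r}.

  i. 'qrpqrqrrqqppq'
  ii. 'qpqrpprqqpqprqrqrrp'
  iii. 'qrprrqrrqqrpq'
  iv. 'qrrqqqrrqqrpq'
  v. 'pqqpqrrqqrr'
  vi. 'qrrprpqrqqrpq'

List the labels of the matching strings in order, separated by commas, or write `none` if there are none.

iii, iv

i → no match — must end with 'rrqqrpq'
ii → no match — must start with 'qr'
iii → match
iv → match
v → no match — must start with 'qr'
vi → no match — must end with 'rrqqrpq'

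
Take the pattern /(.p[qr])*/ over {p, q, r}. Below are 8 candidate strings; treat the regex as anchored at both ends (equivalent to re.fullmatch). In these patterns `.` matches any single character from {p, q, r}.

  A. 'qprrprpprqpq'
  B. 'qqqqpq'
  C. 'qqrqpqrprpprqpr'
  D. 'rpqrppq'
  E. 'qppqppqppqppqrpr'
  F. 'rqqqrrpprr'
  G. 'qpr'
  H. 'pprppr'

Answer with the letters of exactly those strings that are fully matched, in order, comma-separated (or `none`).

A, G, H

A. 'qprrprpprqpq' → match
B. 'qqqqpq' → no match
C → no match
D. 'rpqrppq' → no match
E → no match
F. 'rqqqrrpprr' → no match
G. 'qpr' → match
H. 'pprppr' → match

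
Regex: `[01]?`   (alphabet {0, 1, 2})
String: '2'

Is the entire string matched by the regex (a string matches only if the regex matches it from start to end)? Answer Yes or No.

No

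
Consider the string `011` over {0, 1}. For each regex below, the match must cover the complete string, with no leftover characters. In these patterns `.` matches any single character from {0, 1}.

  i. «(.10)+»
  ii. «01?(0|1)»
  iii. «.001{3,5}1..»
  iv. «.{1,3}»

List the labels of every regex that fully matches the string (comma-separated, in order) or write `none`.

ii, iv

i → no match — must end with `10`
ii → match
iii → no match
iv → match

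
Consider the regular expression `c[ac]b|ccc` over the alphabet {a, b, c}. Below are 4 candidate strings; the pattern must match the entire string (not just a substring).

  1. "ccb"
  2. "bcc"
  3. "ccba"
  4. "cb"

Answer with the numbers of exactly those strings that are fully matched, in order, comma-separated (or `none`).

1

1. "ccb" → match
2. "bcc" → no match
3. "ccba" → no match
4. "cb" → no match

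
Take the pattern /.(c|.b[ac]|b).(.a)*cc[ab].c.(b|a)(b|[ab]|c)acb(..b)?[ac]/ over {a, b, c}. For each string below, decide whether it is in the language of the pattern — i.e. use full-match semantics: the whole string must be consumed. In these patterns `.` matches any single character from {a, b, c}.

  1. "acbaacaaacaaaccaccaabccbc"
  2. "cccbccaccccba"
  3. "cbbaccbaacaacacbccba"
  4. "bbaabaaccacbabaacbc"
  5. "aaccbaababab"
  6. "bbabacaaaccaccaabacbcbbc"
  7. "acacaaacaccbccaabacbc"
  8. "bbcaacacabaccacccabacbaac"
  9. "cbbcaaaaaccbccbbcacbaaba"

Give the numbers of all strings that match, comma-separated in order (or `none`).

1 → no match
2 → no match
3 → no match
4 → no match
5 → no match
6 → match
7 → match
8 → no match
9 → match

6, 7, 9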